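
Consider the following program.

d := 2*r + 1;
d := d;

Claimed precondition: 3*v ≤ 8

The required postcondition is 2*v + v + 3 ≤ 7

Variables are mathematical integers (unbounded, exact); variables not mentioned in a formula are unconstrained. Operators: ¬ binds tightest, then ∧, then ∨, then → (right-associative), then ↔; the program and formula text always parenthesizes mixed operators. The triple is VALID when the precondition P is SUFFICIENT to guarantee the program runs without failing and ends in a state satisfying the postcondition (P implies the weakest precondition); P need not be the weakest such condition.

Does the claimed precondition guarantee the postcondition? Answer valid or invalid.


Working backward. After the program, the postcondition 2*v + v + 3 ≤ 7 must hold; in canonical form it is 3*v ≤ 4.
Before d := d: 3*v ≤ 4
Before d := 2*r + 1: 3*v ≤ 4
The weakest precondition is 3*v ≤ 4.
Check whether 3*v ≤ 8 implies it.
Countermodel: at the initial state v = 2, the precondition holds but the weakest precondition fails.
Answer: invalid


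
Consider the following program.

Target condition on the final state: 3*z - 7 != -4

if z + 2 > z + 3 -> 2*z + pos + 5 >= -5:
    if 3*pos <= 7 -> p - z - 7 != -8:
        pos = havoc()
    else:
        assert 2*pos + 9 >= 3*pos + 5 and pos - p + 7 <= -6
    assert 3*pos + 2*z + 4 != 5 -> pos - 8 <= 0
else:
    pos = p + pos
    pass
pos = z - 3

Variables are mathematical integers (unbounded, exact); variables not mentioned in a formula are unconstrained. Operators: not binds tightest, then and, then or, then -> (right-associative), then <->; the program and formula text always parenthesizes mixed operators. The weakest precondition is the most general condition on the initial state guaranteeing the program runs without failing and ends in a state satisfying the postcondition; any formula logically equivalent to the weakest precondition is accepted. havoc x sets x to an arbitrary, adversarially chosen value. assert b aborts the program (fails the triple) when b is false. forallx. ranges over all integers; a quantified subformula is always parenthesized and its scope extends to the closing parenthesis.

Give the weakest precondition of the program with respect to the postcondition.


Working backward. After the program, the postcondition 3*z - 7 != -4 must hold; in canonical form it is 3*z != 3.
Before pos := z - 3: 3*z != 3
Then branch requires ((3*pos <= 7 -> p != z - 1) -> (forall pos_1. ((3*pos_1 + 2*z != 1 -> pos_1 <= 8) and 3*z != 3))) and ((not (3*pos <= 7 -> p != z - 1)) -> (pos <= 4 and pos <= p - 13 and (3*pos + 2*z != 1 -> pos <= 8) and 3*z != 3)); else branch requires 3*z != 3.
Before the if: ((3*pos <= 7 -> p != z - 1) -> (forall pos_1. ((3*pos_1 + 2*z != 1 -> pos_1 <= 8) and 3*z != 3))) and ((not (3*pos <= 7 -> p != z - 1)) -> (pos <= 4 and pos <= p - 13 and (3*pos + 2*z != 1 -> pos <= 8) and 3*z != 3))
Answer: WP = ((3*pos <= 7 -> p != z - 1) -> (forall pos_1. ((3*pos_1 + 2*z != 1 -> pos_1 <= 8) and 3*z != 3))) and ((not (3*pos <= 7 -> p != z - 1)) -> (pos <= 4 and pos <= p - 13 and (3*pos + 2*z != 1 -> pos <= 8) and 3*z != 3))


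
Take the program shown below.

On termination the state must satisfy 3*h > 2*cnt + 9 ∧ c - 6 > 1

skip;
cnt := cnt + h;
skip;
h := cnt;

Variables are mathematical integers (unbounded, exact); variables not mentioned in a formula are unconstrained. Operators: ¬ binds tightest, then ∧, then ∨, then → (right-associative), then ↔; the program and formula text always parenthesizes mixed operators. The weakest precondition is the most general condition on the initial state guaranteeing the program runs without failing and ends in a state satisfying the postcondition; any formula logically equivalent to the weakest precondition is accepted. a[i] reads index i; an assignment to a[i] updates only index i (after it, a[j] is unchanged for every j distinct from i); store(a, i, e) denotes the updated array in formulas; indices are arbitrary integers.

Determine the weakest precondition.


Working backward. After the program, the postcondition 3*h > 2*cnt + 9 ∧ c - 6 > 1 must hold; in canonical form it is 3*h > 2*cnt + 9 ∧ c > 7.
Before h := cnt: cnt > 9 ∧ c > 7
Before skip: cnt > 9 ∧ c > 7
Before cnt := cnt + h: cnt + h > 9 ∧ c > 7
Before skip: cnt + h > 9 ∧ c > 7
Answer: WP = cnt + h > 9 ∧ c > 7


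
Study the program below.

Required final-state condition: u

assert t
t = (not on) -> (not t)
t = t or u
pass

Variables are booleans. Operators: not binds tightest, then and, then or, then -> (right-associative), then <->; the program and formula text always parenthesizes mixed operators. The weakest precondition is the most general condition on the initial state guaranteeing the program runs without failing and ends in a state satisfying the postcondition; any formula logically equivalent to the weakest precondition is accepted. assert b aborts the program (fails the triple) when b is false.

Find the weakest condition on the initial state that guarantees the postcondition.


Working backward. After the program, u must hold.
Before skip: u
Before t := t or u: u
Before t := (not on) -> (not t): u
Before assert t: t and u
Answer: WP = t and u


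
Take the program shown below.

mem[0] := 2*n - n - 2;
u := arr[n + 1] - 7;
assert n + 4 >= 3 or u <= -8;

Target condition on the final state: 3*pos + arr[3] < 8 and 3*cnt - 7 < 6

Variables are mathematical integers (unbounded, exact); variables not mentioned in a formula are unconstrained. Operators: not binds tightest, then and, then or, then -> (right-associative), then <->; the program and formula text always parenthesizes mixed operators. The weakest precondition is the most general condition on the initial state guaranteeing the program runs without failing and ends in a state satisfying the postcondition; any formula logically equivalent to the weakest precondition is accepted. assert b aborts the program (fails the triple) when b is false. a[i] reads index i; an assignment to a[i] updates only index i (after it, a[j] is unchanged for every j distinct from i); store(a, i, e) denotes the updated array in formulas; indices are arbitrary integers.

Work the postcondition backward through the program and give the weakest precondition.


Working backward. After the program, the postcondition 3*pos + arr[3] < 8 and 3*cnt - 7 < 6 must hold; in canonical form it is arr[3] + 3*pos < 8 and 3*cnt < 13.
Before assert n + 4 >= 3 or u <= -8: (n >= -1 or u <= -8) and arr[3] + 3*pos < 8 and 3*cnt < 13
Before u := arr[n + 1] - 7: (n >= -1 or arr[n + 1] <= -1) and arr[3] + 3*pos < 8 and 3*cnt < 13
Before mem[0] := 2*n - n - 2: (n >= -1 or arr[n + 1] <= -1) and arr[3] + 3*pos < 8 and 3*cnt < 13
Answer: WP = (n >= -1 or arr[n + 1] <= -1) and arr[3] + 3*pos < 8 and 3*cnt < 13


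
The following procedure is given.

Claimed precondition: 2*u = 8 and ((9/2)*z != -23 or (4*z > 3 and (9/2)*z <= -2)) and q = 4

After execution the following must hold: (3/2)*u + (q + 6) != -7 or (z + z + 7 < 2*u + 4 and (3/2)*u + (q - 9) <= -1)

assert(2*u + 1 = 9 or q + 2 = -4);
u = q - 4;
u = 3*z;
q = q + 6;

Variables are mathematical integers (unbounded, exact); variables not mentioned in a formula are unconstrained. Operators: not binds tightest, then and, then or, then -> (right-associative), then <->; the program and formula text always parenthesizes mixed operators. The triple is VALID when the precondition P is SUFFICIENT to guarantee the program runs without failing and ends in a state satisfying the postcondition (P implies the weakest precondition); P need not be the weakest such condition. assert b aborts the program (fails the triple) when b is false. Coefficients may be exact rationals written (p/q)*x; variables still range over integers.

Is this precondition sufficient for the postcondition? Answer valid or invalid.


Working backward. After the program, the postcondition (3/2)*u + (q + 6) != -7 or (z + z + 7 < 2*u + 4 and (3/2)*u + (q - 9) <= -1) must hold; in canonical form it is q + (3/2)*u != -13 or (2*z < 2*u - 3 and q + (3/2)*u <= 8).
Before q := q + 6: q + (3/2)*u != -19 or (2*z < 2*u - 3 and q + (3/2)*u <= 2)
Before u := 3*z: q + (9/2)*z != -19 or (4*z > 3 and q + (9/2)*z <= 2)
Before u := q - 4: q + (9/2)*z != -19 or (4*z > 3 and q + (9/2)*z <= 2)
Before assert 2*u + 1 = 9 or q + 2 = -4: (2*u = 8 or q = -6) and (q + (9/2)*z != -19 or (4*z > 3 and q + (9/2)*z <= 2))
The weakest precondition is (2*u = 8 or q = -6) and (q + (9/2)*z != -19 or (4*z > 3 and q + (9/2)*z <= 2)).
Check whether 2*u = 8 and ((9/2)*z != -23 or (4*z > 3 and (9/2)*z <= -2)) and q = 4 implies it.
Every state satisfying the precondition satisfies the weakest precondition: the implication holds.
Answer: valid


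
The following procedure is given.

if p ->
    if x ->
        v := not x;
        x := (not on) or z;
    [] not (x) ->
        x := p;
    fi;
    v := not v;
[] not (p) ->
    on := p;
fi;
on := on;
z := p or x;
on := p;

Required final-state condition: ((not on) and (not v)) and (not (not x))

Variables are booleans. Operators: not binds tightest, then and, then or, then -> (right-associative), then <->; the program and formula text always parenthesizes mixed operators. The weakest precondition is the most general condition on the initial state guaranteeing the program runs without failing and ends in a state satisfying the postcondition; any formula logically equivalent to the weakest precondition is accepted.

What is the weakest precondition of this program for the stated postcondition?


Working backward. After the program, the postcondition ((not on) and (not v)) and (not (not x)) must hold; in canonical form it is (not on) and (not v) and x.
Before on := p: (not p) and (not v) and x
Before z := p or x: (not p) and (not v) and x
Before on := on: (not p) and (not v) and x
Then branch requires (x -> ((not p) and (not x) and ((not on) or z))) and x; else branch requires (not p) and (not v) and x.
Before the if: (p -> ((x -> ((not p) and (not x) and ((not on) or z))) and x)) and ((not p) -> ((not p) and (not v) and x))
Answer: WP = (p -> ((x -> ((not p) and (not x) and ((not on) or z))) and x)) and ((not p) -> ((not p) and (not v) and x))


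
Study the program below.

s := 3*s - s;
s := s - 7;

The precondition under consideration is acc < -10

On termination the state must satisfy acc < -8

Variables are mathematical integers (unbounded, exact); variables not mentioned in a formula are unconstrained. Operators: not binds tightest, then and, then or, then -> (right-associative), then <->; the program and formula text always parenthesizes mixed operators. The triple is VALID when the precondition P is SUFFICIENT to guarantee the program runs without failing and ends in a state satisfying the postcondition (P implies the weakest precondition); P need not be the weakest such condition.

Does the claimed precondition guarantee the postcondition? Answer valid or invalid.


Working backward. After the program, acc < -8 must hold.
Before s := s - 7: acc < -8
Before s := 3*s - s: acc < -8
The weakest precondition is acc < -8.
Check whether acc < -10 implies it.
Every state satisfying the precondition satisfies the weakest precondition: the implication holds.
Answer: valid


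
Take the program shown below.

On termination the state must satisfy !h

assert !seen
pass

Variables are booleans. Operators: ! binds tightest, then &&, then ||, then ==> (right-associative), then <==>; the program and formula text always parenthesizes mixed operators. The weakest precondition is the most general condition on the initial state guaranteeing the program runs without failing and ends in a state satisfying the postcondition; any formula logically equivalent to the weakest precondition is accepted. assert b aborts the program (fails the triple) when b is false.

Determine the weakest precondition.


Working backward. After the program, !h must hold.
Before skip: !h
Before assert !seen: (!seen) && (!h)
Answer: WP = (!seen) && (!h)


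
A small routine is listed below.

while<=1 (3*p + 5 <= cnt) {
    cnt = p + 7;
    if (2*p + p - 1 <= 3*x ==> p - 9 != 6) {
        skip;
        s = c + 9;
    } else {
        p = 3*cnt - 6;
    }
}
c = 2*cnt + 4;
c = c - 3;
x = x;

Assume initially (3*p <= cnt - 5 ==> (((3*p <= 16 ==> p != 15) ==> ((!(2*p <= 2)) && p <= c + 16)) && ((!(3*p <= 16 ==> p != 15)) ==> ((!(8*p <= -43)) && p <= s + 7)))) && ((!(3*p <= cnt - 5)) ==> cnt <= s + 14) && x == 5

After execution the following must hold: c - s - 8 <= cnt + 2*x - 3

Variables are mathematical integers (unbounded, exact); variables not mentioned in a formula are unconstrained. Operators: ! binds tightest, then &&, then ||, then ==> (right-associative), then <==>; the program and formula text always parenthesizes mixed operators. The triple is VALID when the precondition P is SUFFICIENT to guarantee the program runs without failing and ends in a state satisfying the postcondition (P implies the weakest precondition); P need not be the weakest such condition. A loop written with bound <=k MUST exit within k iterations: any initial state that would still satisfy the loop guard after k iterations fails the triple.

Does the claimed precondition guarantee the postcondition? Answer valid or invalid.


Working backward. After the program, the postcondition c - s - 8 <= cnt + 2*x - 3 must hold; in canonical form it is c <= cnt + s + 2*x + 5.
Before x := x: c <= cnt + s + 2*x + 5
Before c := c - 3: c <= cnt + s + 2*x + 8
Before c := 2*cnt + 4: cnt <= s + 2*x + 4
Before the loop (bound <=1), unroll the exhaustion recursion (WP_0 = exit-now case; WP_j = one more guarded iteration, up to j = 1):
  WP_0: (!(3*p <= cnt - 5)) && cnt <= s + 2*x + 4
  WP_1: (3*p <= cnt - 5 ==> (((3*p <= 3*x + 1 ==> p != 15) ==> ((!(2*p <= 2)) && p <= c + 2*x + 6)) && ((!(3*p <= 3*x + 1 ==> p != 15)) ==> ((!(8*p <= -43)) && p <= s + 2*x - 3)))) && ((!(3*p <= cnt - 5)) ==> cnt <= s + 2*x + 4)
So before the loop: (3*p <= cnt - 5 ==> (((3*p <= 3*x + 1 ==> p != 15) ==> ((!(2*p <= 2)) && p <= c + 2*x + 6)) && ((!(3*p <= 3*x + 1 ==> p != 15)) ==> ((!(8*p <= -43)) && p <= s + 2*x - 3)))) && ((!(3*p <= cnt - 5)) ==> cnt <= s + 2*x + 4)
The weakest precondition is (3*p <= cnt - 5 ==> (((3*p <= 3*x + 1 ==> p != 15) ==> ((!(2*p <= 2)) && p <= c + 2*x + 6)) && ((!(3*p <= 3*x + 1 ==> p != 15)) ==> ((!(8*p <= -43)) && p <= s + 2*x - 3)))) && ((!(3*p <= cnt - 5)) ==> cnt <= s + 2*x + 4).
Check whether (3*p <= cnt - 5 ==> (((3*p <= 16 ==> p != 15) ==> ((!(2*p <= 2)) && p <= c + 16)) && ((!(3*p <= 16 ==> p != 15)) ==> ((!(8*p <= -43)) && p <= s + 7)))) && ((!(3*p <= cnt - 5)) ==> cnt <= s + 14) && x == 5 implies it.
Every state satisfying the precondition satisfies the weakest precondition: the implication holds.
Answer: valid


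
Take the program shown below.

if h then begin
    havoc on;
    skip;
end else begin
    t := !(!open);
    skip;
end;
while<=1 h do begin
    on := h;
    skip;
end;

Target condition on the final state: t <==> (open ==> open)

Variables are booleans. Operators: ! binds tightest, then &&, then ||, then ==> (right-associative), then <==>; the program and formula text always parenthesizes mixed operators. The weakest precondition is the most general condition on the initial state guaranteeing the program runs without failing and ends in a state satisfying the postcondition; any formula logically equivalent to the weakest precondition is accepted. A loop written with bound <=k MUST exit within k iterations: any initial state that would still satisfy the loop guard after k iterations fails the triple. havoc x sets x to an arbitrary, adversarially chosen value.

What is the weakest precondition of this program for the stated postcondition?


Working backward. After the program, the postcondition t <==> (open ==> open) must hold; in canonical form it is t.
Before the loop (bound <=1), unroll the exhaustion recursion (WP_0 = exit-now case; WP_j = one more guarded iteration, up to j = 1):
  WP_0: (!h) && t
  WP_1: (h ==> ((!h) && t)) && ((!h) ==> t)
So before the loop: (h ==> ((!h) && t)) && ((!h) ==> t)
Then branch requires (h ==> ((!h) && t)) && ((!h) ==> t); else branch requires (h ==> ((!h) && open)) && ((!h) ==> open).
Before the if: (h ==> ((h ==> ((!h) && t)) && ((!h) ==> t))) && ((!h) ==> ((h ==> ((!h) && open)) && ((!h) ==> open)))
Answer: WP = (h ==> ((h ==> ((!h) && t)) && ((!h) ==> t))) && ((!h) ==> ((h ==> ((!h) && open)) && ((!h) ==> open)))


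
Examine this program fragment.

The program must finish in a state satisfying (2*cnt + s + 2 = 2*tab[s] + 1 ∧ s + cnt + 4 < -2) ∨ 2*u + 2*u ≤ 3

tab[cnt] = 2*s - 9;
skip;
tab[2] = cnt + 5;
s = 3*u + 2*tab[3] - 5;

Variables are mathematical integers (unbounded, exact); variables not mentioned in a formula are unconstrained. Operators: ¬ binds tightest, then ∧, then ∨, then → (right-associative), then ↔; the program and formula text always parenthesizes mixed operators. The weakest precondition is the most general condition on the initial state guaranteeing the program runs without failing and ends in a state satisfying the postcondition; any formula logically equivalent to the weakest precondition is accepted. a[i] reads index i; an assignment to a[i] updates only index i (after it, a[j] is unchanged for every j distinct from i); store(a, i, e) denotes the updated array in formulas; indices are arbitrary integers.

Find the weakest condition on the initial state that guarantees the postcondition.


Working backward. After the program, the postcondition (2*cnt + s + 2 = 2*tab[s] + 1 ∧ s + cnt + 4 < -2) ∨ 2*u + 2*u ≤ 3 must hold; in canonical form it is (2*cnt + s = 2*tab[s] - 1 ∧ cnt + s < -6) ∨ 4*u ≤ 3.
Before s := 3*u + 2*tab[3] - 5: (2*tab[3] + 2*cnt + 3*u = 2*tab[2*tab[3] + 3*u - 5] + 4 ∧ 2*tab[3] + cnt + 3*u < -1) ∨ 4*u ≤ 3
Before tab[2] := cnt + 5: (2*tab[3] + 2*cnt + 3*u = 2*store(tab, 2, cnt + 5)[2*tab[3] + 3*u - 5] + 4 ∧ 2*tab[3] + cnt + 3*u < -1) ∨ 4*u ≤ 3
Before skip: (2*tab[3] + 2*cnt + 3*u = 2*store(tab, 2, cnt + 5)[2*tab[3] + 3*u - 5] + 4 ∧ 2*tab[3] + cnt + 3*u < -1) ∨ 4*u ≤ 3
Before tab[cnt] := 2*s - 9: (2*store(tab, cnt, 2*s - 9)[3] + 2*cnt + 3*u = 2*store(store(tab, cnt, 2*s - 9), 2, cnt + 5)[2*store(tab, cnt, 2*s - 9)[3] + 3*u - 5] + 4 ∧ 2*store(tab, cnt, 2*s - 9)[3] + cnt + 3*u < -1) ∨ 4*u ≤ 3
Answer: WP = (2*store(tab, cnt, 2*s - 9)[3] + 2*cnt + 3*u = 2*store(store(tab, cnt, 2*s - 9), 2, cnt + 5)[2*store(tab, cnt, 2*s - 9)[3] + 3*u - 5] + 4 ∧ 2*store(tab, cnt, 2*s - 9)[3] + cnt + 3*u < -1) ∨ 4*u ≤ 3


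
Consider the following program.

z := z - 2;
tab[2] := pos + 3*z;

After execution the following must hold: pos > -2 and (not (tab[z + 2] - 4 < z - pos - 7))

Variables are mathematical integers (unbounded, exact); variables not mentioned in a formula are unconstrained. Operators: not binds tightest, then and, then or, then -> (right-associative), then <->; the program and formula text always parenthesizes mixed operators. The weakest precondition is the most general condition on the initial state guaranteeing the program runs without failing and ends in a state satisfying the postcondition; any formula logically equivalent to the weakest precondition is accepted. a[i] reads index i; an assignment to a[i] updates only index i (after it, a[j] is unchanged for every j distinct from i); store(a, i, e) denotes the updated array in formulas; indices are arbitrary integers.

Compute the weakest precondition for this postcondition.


Working backward. After the program, the postcondition pos > -2 and (not (tab[z + 2] - 4 < z - pos - 7)) must hold; in canonical form it is pos > -2 and (not (tab[z + 2] + pos < z - 3)).
Before tab[2] := pos + 3*z: pos > -2 and (not (store(tab, 2, pos + 3*z)[z + 2] + pos < z - 3))
Before z := z - 2: pos > -2 and (not (store(tab, 2, pos + 3*z - 6)[z] + pos < z - 5))
Answer: WP = pos > -2 and (not (store(tab, 2, pos + 3*z - 6)[z] + pos < z - 5))


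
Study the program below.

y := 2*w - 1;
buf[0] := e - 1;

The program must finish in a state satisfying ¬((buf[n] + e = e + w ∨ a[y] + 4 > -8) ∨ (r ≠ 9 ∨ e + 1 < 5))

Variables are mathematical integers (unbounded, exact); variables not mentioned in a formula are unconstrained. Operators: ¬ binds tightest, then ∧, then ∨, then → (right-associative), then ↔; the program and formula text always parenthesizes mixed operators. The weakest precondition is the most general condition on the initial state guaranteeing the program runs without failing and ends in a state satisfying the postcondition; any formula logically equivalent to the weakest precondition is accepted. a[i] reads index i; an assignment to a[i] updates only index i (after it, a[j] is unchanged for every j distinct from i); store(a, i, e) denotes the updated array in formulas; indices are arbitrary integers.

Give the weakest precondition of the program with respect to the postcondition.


Working backward. After the program, the postcondition ¬((buf[n] + e = e + w ∨ a[y] + 4 > -8) ∨ (r ≠ 9 ∨ e + 1 < 5)) must hold; in canonical form it is ¬(buf[n] = w ∨ a[y] > -12 ∨ r ≠ 9 ∨ e < 4).
Before buf[0] := e - 1: ¬(store(buf, 0, e - 1)[n] = w ∨ a[y] > -12 ∨ r ≠ 9 ∨ e < 4)
Before y := 2*w - 1: ¬(store(buf, 0, e - 1)[n] = w ∨ a[2*w - 1] > -12 ∨ r ≠ 9 ∨ e < 4)
Answer: WP = ¬(store(buf, 0, e - 1)[n] = w ∨ a[2*w - 1] > -12 ∨ r ≠ 9 ∨ e < 4)


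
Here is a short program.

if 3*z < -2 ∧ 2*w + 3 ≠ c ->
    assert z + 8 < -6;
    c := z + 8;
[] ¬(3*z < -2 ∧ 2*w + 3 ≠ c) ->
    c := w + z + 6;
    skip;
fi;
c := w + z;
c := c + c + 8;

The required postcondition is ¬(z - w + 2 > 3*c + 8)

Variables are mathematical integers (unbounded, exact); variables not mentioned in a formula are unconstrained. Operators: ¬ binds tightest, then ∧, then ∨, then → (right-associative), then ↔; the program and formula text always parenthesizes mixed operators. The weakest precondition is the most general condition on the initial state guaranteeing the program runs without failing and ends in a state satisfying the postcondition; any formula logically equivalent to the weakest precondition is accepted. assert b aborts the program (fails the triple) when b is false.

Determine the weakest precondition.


Working backward. After the program, the postcondition ¬(z - w + 2 > 3*c + 8) must hold; in canonical form it is ¬(z > 3*c + w + 6).
Before c := c + c + 8: ¬(z > 6*c + w + 30)
Before c := w + z: ¬(7*w + 5*z < -30)
Then branch requires z < -14 ∧ (¬(7*w + 5*z < -30)); else branch requires ¬(7*w + 5*z < -30).
Before the if: ((3*z < -2 ∧ 2*w ≠ c - 3) → (z < -14 ∧ (¬(7*w + 5*z < -30)))) ∧ ((¬(3*z < -2 ∧ 2*w ≠ c - 3)) → (¬(7*w + 5*z < -30)))
Answer: WP = ((3*z < -2 ∧ 2*w ≠ c - 3) → (z < -14 ∧ (¬(7*w + 5*z < -30)))) ∧ ((¬(3*z < -2 ∧ 2*w ≠ c - 3)) → (¬(7*w + 5*z < -30)))


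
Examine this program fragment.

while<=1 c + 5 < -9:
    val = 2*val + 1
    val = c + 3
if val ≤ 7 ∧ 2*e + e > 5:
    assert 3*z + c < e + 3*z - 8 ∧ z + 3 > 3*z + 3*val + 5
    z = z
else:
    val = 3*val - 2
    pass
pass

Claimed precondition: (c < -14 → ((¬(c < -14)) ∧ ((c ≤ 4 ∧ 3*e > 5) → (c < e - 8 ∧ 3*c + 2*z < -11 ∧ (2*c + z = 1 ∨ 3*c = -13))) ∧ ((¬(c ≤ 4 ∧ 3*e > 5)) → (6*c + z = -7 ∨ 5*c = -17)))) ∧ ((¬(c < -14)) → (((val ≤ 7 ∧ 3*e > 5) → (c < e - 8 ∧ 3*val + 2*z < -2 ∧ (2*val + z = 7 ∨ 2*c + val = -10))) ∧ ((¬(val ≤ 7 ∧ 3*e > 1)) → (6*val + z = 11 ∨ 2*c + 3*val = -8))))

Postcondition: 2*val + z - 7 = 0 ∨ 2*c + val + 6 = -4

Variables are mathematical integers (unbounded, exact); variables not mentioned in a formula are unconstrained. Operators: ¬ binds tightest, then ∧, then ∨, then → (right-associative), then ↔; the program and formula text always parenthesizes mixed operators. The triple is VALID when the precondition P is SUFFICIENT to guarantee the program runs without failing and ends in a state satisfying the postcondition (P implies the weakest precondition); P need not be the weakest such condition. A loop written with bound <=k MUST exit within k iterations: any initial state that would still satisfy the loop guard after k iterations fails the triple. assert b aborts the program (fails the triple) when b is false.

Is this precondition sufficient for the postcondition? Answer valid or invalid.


Working backward. After the program, the postcondition 2*val + z - 7 = 0 ∨ 2*c + val + 6 = -4 must hold; in canonical form it is 2*val + z = 7 ∨ 2*c + val = -10.
Before skip: 2*val + z = 7 ∨ 2*c + val = -10
Then branch requires c < e - 8 ∧ 3*val + 2*z < -2 ∧ (2*val + z = 7 ∨ 2*c + val = -10); else branch requires 6*val + z = 11 ∨ 2*c + 3*val = -8.
Before the if: ((val ≤ 7 ∧ 3*e > 5) → (c < e - 8 ∧ 3*val + 2*z < -2 ∧ (2*val + z = 7 ∨ 2*c + val = -10))) ∧ ((¬(val ≤ 7 ∧ 3*e > 5)) → (6*val + z = 11 ∨ 2*c + 3*val = -8))
Before the loop (bound <=1), unroll the exhaustion recursion (WP_0 = exit-now case; WP_j = one more guarded iteration, up to j = 1):
  WP_0: (¬(c < -14)) ∧ ((val ≤ 7 ∧ 3*e > 5) → (c < e - 8 ∧ 3*val + 2*z < -2 ∧ (2*val + z = 7 ∨ 2*c + val = -10))) ∧ ((¬(val ≤ 7 ∧ 3*e > 5)) → (6*val + z = 11 ∨ 2*c + 3*val = -8))
  WP_1: (c < -14 → ((¬(c < -14)) ∧ ((c ≤ 4 ∧ 3*e > 5) → (c < e - 8 ∧ 3*c + 2*z < -11 ∧ (2*c + z = 1 ∨ 3*c = -13))) ∧ ((¬(c ≤ 4 ∧ 3*e > 5)) → (6*c + z = -7 ∨ 5*c = -17)))) ∧ ((¬(c < -14)) → (((val ≤ 7 ∧ 3*e > 5) → (c < e - 8 ∧ 3*val + 2*z < -2 ∧ (2*val + z = 7 ∨ 2*c + val = -10))) ∧ ((¬(val ≤ 7 ∧ 3*e > 5)) → (6*val + z = 11 ∨ 2*c + 3*val = -8))))
So before the loop: (c < -14 → ((¬(c < -14)) ∧ ((c ≤ 4 ∧ 3*e > 5) → (c < e - 8 ∧ 3*c + 2*z < -11 ∧ (2*c + z = 1 ∨ 3*c = -13))) ∧ ((¬(c ≤ 4 ∧ 3*e > 5)) → (6*c + z = -7 ∨ 5*c = -17)))) ∧ ((¬(c < -14)) → (((val ≤ 7 ∧ 3*e > 5) → (c < e - 8 ∧ 3*val + 2*z < -2 ∧ (2*val + z = 7 ∨ 2*c + val = -10))) ∧ ((¬(val ≤ 7 ∧ 3*e > 5)) → (6*val + z = 11 ∨ 2*c + 3*val = -8))))
The weakest precondition is (c < -14 → ((¬(c < -14)) ∧ ((c ≤ 4 ∧ 3*e > 5) → (c < e - 8 ∧ 3*c + 2*z < -11 ∧ (2*c + z = 1 ∨ 3*c = -13))) ∧ ((¬(c ≤ 4 ∧ 3*e > 5)) → (6*c + z = -7 ∨ 5*c = -17)))) ∧ ((¬(c < -14)) → (((val ≤ 7 ∧ 3*e > 5) → (c < e - 8 ∧ 3*val + 2*z < -2 ∧ (2*val + z = 7 ∨ 2*c + val = -10))) ∧ ((¬(val ≤ 7 ∧ 3*e > 5)) → (6*val + z = 11 ∨ 2*c + 3*val = -8)))).
Check whether (c < -14 → ((¬(c < -14)) ∧ ((c ≤ 4 ∧ 3*e > 5) → (c < e - 8 ∧ 3*c + 2*z < -11 ∧ (2*c + z = 1 ∨ 3*c = -13))) ∧ ((¬(c ≤ 4 ∧ 3*e > 5)) → (6*c + z = -7 ∨ 5*c = -17)))) ∧ ((¬(c < -14)) → (((val ≤ 7 ∧ 3*e > 5) → (c < e - 8 ∧ 3*val + 2*z < -2 ∧ (2*val + z = 7 ∨ 2*c + val = -10))) ∧ ((¬(val ≤ 7 ∧ 3*e > 1)) → (6*val + z = 11 ∨ 2*c + 3*val = -8)))) implies it.
Countermodel: at the initial state c = -3, e = 1, val = -1, z = 0, the precondition holds but the weakest precondition fails.
Answer: invalid


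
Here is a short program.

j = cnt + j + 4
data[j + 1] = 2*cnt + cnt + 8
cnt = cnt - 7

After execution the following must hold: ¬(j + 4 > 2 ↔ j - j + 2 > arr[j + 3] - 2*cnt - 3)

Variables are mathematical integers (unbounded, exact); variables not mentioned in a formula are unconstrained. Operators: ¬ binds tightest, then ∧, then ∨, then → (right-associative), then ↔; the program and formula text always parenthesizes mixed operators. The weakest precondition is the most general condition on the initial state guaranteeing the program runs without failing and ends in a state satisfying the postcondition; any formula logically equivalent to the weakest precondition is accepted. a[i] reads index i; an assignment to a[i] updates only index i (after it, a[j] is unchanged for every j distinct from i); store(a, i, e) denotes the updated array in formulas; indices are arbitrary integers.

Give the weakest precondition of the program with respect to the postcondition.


Working backward. After the program, the postcondition ¬(j + 4 > 2 ↔ j - j + 2 > arr[j + 3] - 2*cnt - 3) must hold; in canonical form it is ¬(j > -2 ↔ 2*cnt > arr[j + 3] - 5).
Before cnt := cnt - 7: ¬(j > -2 ↔ 2*cnt > arr[j + 3] + 9)
Before data[j + 1] := 2*cnt + cnt + 8: ¬(j > -2 ↔ 2*cnt > arr[j + 3] + 9)
Before j := cnt + j + 4: ¬(cnt + j > -6 ↔ 2*cnt > arr[cnt + j + 7] + 9)
Answer: WP = ¬(cnt + j > -6 ↔ 2*cnt > arr[cnt + j + 7] + 9)


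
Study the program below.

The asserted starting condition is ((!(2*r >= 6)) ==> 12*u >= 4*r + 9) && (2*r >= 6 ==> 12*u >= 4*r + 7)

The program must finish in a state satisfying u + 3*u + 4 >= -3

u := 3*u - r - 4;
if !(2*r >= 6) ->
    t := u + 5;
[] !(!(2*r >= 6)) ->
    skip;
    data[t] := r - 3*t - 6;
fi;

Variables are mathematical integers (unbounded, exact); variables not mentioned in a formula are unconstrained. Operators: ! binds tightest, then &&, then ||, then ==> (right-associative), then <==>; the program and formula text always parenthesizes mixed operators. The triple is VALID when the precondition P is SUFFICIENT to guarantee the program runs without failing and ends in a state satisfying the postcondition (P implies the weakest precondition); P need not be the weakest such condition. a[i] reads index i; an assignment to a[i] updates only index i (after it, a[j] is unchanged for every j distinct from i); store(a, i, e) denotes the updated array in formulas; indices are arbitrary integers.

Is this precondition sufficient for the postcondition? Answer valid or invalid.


Working backward. After the program, the postcondition u + 3*u + 4 >= -3 must hold; in canonical form it is 4*u >= -7.
Then branch requires 4*u >= -7; else branch requires 4*u >= -7.
Before the if: ((!(2*r >= 6)) ==> 4*u >= -7) && (2*r >= 6 ==> 4*u >= -7)
Before u := 3*u - r - 4: ((!(2*r >= 6)) ==> 12*u >= 4*r + 9) && (2*r >= 6 ==> 12*u >= 4*r + 9)
The weakest precondition is ((!(2*r >= 6)) ==> 12*u >= 4*r + 9) && (2*r >= 6 ==> 12*u >= 4*r + 9).
Check whether ((!(2*r >= 6)) ==> 12*u >= 4*r + 9) && (2*r >= 6 ==> 12*u >= 4*r + 7) implies it.
Countermodel: at the initial state r = 4, u = 2, the precondition holds but the weakest precondition fails.
Answer: invalid


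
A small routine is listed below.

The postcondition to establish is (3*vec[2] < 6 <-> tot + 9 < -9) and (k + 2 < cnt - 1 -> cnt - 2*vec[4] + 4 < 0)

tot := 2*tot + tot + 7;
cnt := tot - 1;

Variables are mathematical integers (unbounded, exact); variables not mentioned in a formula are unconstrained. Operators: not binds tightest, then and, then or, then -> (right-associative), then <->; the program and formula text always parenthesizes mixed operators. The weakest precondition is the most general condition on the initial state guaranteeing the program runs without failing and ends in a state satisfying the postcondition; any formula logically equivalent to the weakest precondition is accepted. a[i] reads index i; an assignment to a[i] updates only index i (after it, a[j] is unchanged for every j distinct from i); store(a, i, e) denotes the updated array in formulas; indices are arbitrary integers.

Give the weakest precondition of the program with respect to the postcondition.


Working backward. After the program, the postcondition (3*vec[2] < 6 <-> tot + 9 < -9) and (k + 2 < cnt - 1 -> cnt - 2*vec[4] + 4 < 0) must hold; in canonical form it is (3*vec[2] < 6 <-> tot < -18) and (k < cnt - 3 -> cnt < 2*vec[4] - 4).
Before cnt := tot - 1: (3*vec[2] < 6 <-> tot < -18) and (k < tot - 4 -> tot < 2*vec[4] - 3)
Before tot := 2*tot + tot + 7: (3*vec[2] < 6 <-> 3*tot < -25) and (k < 3*tot + 3 -> 3*tot < 2*vec[4] - 10)
Answer: WP = (3*vec[2] < 6 <-> 3*tot < -25) and (k < 3*tot + 3 -> 3*tot < 2*vec[4] - 10)


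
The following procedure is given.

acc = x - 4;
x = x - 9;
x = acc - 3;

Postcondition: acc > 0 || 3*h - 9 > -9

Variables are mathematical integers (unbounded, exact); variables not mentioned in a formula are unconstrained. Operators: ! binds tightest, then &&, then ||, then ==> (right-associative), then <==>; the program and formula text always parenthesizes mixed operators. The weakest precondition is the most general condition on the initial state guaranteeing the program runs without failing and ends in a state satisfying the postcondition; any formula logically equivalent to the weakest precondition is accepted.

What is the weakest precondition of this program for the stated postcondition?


Working backward. After the program, the postcondition acc > 0 || 3*h - 9 > -9 must hold; in canonical form it is acc > 0 || 3*h > 0.
Before x := acc - 3: acc > 0 || 3*h > 0
Before x := x - 9: acc > 0 || 3*h > 0
Before acc := x - 4: x > 4 || 3*h > 0
Answer: WP = x > 4 || 3*h > 0


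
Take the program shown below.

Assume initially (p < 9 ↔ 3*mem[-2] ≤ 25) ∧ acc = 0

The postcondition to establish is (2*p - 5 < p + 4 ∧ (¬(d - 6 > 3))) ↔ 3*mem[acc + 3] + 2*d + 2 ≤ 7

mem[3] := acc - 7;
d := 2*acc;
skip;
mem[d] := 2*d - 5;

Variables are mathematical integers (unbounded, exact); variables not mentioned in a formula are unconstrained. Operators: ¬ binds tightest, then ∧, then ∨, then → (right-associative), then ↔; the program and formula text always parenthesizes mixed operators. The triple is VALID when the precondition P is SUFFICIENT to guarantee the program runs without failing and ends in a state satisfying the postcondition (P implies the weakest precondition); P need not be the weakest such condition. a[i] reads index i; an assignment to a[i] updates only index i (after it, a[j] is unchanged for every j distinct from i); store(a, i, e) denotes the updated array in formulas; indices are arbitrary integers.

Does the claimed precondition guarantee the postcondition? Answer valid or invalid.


Working backward. After the program, the postcondition (2*p - 5 < p + 4 ∧ (¬(d - 6 > 3))) ↔ 3*mem[acc + 3] + 2*d + 2 ≤ 7 must hold; in canonical form it is (p < 9 ∧ (¬(d > 9))) ↔ 3*mem[acc + 3] + 2*d ≤ 5.
Before mem[d] := 2*d - 5: (p < 9 ∧ (¬(d > 9))) ↔ 3*store(mem, d, 2*d - 5)[acc + 3] + 2*d ≤ 5
Before skip: (p < 9 ∧ (¬(d > 9))) ↔ 3*store(mem, d, 2*d - 5)[acc + 3] + 2*d ≤ 5
Before d := 2*acc: (p < 9 ∧ (¬(2*acc > 9))) ↔ 3*store(mem, 2*acc, 4*acc - 5)[acc + 3] + 4*acc ≤ 5
Before mem[3] := acc - 7: (p < 9 ∧ (¬(2*acc > 9))) ↔ 3*store(store(mem, 3, acc - 7), 2*acc, 4*acc - 5)[acc + 3] + 4*acc ≤ 5
The weakest precondition is (p < 9 ∧ (¬(2*acc > 9))) ↔ 3*store(store(mem, 3, acc - 7), 2*acc, 4*acc - 5)[acc + 3] + 4*acc ≤ 5.
Check whether (p < 9 ↔ 3*mem[-2] ≤ 25) ∧ acc = 0 implies it.
Countermodel: at the initial state acc = 0, mem = {[-2] = 9, [0] = 9, [3] = 9, elsewhere 9}, p = 9, the precondition holds but the weakest precondition fails.
Answer: invalid


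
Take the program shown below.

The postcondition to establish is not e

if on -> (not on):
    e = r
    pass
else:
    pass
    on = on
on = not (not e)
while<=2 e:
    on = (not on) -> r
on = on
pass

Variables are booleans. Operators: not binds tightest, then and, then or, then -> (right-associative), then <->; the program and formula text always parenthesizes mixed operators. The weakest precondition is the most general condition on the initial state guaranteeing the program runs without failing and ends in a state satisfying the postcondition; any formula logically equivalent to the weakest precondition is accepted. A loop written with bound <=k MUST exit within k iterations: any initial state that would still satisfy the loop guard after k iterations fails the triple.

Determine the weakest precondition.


Working backward. After the program, not e must hold.
Before skip: not e
Before on := on: not e
Before the loop (bound <=2), unroll the exhaustion recursion (WP_0 = exit-now case; WP_j = one more guarded iteration, up to j = 2):
  WP_0: not e
  WP_1: e -> (not e)
  WP_2: e -> (e -> (not e))
So before the loop: e -> (e -> (not e))
Before on := not (not e): e -> (e -> (not e))
Then branch requires r -> (r -> (not r)); else branch requires e -> (e -> (not e)).
Before the if: ((on -> (not on)) -> (r -> (r -> (not r)))) and ((not (on -> (not on))) -> (e -> (e -> (not e))))
Answer: WP = ((on -> (not on)) -> (r -> (r -> (not r)))) and ((not (on -> (not on))) -> (e -> (e -> (not e))))


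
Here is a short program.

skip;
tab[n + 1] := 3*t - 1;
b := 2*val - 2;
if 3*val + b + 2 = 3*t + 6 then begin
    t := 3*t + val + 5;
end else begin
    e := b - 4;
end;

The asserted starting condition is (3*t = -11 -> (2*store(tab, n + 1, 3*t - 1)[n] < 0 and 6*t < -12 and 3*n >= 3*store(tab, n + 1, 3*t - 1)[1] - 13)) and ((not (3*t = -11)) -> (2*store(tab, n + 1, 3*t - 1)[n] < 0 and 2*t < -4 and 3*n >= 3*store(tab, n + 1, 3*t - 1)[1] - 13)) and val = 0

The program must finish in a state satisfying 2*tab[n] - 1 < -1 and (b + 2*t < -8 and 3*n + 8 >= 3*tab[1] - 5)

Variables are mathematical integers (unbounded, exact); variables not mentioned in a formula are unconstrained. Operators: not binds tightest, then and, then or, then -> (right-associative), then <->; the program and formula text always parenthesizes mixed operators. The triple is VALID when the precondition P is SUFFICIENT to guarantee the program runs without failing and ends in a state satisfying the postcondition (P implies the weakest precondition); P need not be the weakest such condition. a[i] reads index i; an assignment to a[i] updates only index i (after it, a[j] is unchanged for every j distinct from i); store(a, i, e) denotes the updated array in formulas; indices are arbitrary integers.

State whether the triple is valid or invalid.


Working backward. After the program, the postcondition 2*tab[n] - 1 < -1 and (b + 2*t < -8 and 3*n + 8 >= 3*tab[1] - 5) must hold; in canonical form it is 2*tab[n] < 0 and b + 2*t < -8 and 3*n >= 3*tab[1] - 13.
Then branch requires 2*tab[n] < 0 and b + 6*t + 2*val < -18 and 3*n >= 3*tab[1] - 13; else branch requires 2*tab[n] < 0 and b + 2*t < -8 and 3*n >= 3*tab[1] - 13.
Before the if: (b + 3*val = 3*t + 4 -> (2*tab[n] < 0 and b + 6*t + 2*val < -18 and 3*n >= 3*tab[1] - 13)) and ((not (b + 3*val = 3*t + 4)) -> (2*tab[n] < 0 and b + 2*t < -8 and 3*n >= 3*tab[1] - 13))
Before b := 2*val - 2: (5*val = 3*t + 6 -> (2*tab[n] < 0 and 6*t + 4*val < -16 and 3*n >= 3*tab[1] - 13)) and ((not (5*val = 3*t + 6)) -> (2*tab[n] < 0 and 2*t + 2*val < -6 and 3*n >= 3*tab[1] - 13))
Before tab[n + 1] := 3*t - 1: (5*val = 3*t + 6 -> (2*store(tab, n + 1, 3*t - 1)[n] < 0 and 6*t + 4*val < -16 and 3*n >= 3*store(tab, n + 1, 3*t - 1)[1] - 13)) and ((not (5*val = 3*t + 6)) -> (2*store(tab, n + 1, 3*t - 1)[n] < 0 and 2*t + 2*val < -6 and 3*n >= 3*store(tab, n + 1, 3*t - 1)[1] - 13))
Before skip: (5*val = 3*t + 6 -> (2*store(tab, n + 1, 3*t - 1)[n] < 0 and 6*t + 4*val < -16 and 3*n >= 3*store(tab, n + 1, 3*t - 1)[1] - 13)) and ((not (5*val = 3*t + 6)) -> (2*store(tab, n + 1, 3*t - 1)[n] < 0 and 2*t + 2*val < -6 and 3*n >= 3*store(tab, n + 1, 3*t - 1)[1] - 13))
The weakest precondition is (5*val = 3*t + 6 -> (2*store(tab, n + 1, 3*t - 1)[n] < 0 and 6*t + 4*val < -16 and 3*n >= 3*store(tab, n + 1, 3*t - 1)[1] - 13)) and ((not (5*val = 3*t + 6)) -> (2*store(tab, n + 1, 3*t - 1)[n] < 0 and 2*t + 2*val < -6 and 3*n >= 3*store(tab, n + 1, 3*t - 1)[1] - 13)).
Check whether (3*t = -11 -> (2*store(tab, n + 1, 3*t - 1)[n] < 0 and 6*t < -12 and 3*n >= 3*store(tab, n + 1, 3*t - 1)[1] - 13)) and ((not (3*t = -11)) -> (2*store(tab, n + 1, 3*t - 1)[n] < 0 and 2*t < -4 and 3*n >= 3*store(tab, n + 1, 3*t - 1)[1] - 13)) and val = 0 implies it.
Countermodel: at the initial state n = -4, t = -3, tab = {[-4] = -1, [-3] = 2, [1] = -15521, elsewhere 2}, val = 0, the precondition holds but the weakest precondition fails.
Answer: invalid


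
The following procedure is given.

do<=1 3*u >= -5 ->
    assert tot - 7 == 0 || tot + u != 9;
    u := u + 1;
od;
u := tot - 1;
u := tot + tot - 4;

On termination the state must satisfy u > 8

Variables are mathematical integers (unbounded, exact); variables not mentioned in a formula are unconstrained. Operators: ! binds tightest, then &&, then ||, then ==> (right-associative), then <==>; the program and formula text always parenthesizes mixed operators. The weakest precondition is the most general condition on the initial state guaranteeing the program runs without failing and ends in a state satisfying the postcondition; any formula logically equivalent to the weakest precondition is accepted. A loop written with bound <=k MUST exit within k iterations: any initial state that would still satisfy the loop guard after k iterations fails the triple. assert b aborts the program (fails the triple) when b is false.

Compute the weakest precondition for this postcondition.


Working backward. After the program, u > 8 must hold.
Before u := tot + tot - 4: 2*tot > 12
Before u := tot - 1: 2*tot > 12
Before the loop (bound <=1), unroll the exhaustion recursion (WP_0 = exit-now case; WP_j = one more guarded iteration, up to j = 1):
  WP_0: (!(3*u >= -5)) && 2*tot > 12
  WP_1: (3*u >= -5 ==> ((tot == 7 || tot + u != 9) && (!(3*u >= -8)) && 2*tot > 12)) && ((!(3*u >= -5)) ==> 2*tot > 12)
So before the loop: (3*u >= -5 ==> ((tot == 7 || tot + u != 9) && (!(3*u >= -8)) && 2*tot > 12)) && ((!(3*u >= -5)) ==> 2*tot > 12)
Answer: WP = (3*u >= -5 ==> ((tot == 7 || tot + u != 9) && (!(3*u >= -8)) && 2*tot > 12)) && ((!(3*u >= -5)) ==> 2*tot > 12)
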